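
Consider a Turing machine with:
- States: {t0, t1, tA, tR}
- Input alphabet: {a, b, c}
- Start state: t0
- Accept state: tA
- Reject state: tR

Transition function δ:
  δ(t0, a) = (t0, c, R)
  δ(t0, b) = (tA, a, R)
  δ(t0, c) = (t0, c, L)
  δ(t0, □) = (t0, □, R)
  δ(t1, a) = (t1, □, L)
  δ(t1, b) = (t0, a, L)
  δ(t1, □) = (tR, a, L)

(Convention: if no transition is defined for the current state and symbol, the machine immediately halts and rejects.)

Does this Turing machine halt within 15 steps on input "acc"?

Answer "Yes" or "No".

Execution trace:
Initial: [t0]acc
Step 1: δ(t0, a) = (t0, c, R) → c[t0]cc
Step 2: δ(t0, c) = (t0, c, L) → [t0]ccc
Step 3: δ(t0, c) = (t0, c, L) → [t0]□ccc
Step 4: δ(t0, □) = (t0, □, R) → □[t0]ccc
Step 5: δ(t0, c) = (t0, c, L) → [t0]□ccc
Step 6: δ(t0, □) = (t0, □, R) → □[t0]ccc
Step 7: δ(t0, c) = (t0, c, L) → [t0]□ccc
Step 8: δ(t0, □) = (t0, □, R) → □[t0]ccc
Step 9: δ(t0, c) = (t0, c, L) → [t0]□ccc
Step 10: δ(t0, □) = (t0, □, R) → □[t0]ccc
Step 11: δ(t0, c) = (t0, c, L) → [t0]□ccc
Step 12: δ(t0, □) = (t0, □, R) → □[t0]ccc
Step 13: δ(t0, c) = (t0, c, L) → [t0]□ccc
Step 14: δ(t0, □) = (t0, □, R) → □[t0]ccc
Step 15: δ(t0, c) = (t0, c, L) → [t0]□ccc

The machine has not reached a halting state after 15 steps.
The machine did not halt within the 15-step bound.

Answer: No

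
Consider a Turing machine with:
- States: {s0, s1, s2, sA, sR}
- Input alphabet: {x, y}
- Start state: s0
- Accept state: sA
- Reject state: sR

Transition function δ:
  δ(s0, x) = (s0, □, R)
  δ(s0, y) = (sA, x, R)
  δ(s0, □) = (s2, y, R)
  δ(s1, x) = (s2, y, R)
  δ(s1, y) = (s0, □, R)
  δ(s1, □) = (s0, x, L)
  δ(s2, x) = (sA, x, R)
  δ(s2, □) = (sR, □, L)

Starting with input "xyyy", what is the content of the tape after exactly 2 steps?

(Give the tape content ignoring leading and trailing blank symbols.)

Execution trace:
Initial: [s0]xyyy
Step 1: δ(s0, x) = (s0, □, R) → □[s0]yyy
Step 2: δ(s0, y) = (sA, x, R) → □x[sA]yy

The machine reaches the accept state sA and halts.

After 2 steps, the tape (ignoring leading/trailing blanks) is: xyy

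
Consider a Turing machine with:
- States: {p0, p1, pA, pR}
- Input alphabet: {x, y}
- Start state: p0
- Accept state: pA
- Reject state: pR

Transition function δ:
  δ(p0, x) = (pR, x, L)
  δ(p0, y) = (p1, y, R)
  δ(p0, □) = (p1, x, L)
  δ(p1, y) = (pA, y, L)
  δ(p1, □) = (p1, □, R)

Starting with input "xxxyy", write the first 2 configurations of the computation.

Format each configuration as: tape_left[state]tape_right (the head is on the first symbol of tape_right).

Transitions applied:
Step 1: δ(p0, x) = (pR, x, L)

The first 2 configurations are:
[p0]xxxyy ⊢ [pR]□xxxyy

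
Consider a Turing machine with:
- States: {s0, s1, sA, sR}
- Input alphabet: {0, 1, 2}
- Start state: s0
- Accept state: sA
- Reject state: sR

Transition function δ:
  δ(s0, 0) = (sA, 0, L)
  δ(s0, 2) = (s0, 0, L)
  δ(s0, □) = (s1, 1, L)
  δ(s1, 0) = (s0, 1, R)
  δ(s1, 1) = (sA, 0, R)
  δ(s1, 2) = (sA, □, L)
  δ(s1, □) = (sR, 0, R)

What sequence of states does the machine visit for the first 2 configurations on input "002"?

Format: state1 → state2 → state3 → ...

Execution trace:
Initial: [s0]002
Step 1: δ(s0, 0) = (sA, 0, L) → [sA]□002

The machine reaches the accept state sA and halts.

State sequence: s0 → sA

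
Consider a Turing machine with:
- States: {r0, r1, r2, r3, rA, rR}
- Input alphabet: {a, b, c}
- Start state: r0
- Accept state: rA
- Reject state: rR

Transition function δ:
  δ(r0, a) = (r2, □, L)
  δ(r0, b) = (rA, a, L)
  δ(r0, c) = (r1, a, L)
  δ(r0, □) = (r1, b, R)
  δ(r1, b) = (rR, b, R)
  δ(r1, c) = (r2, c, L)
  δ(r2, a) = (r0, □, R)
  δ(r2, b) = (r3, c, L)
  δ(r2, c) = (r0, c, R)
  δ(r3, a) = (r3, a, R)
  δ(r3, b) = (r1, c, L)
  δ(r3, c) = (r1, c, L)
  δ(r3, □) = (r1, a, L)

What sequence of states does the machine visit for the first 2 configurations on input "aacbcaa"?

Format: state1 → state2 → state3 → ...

Execution trace:
Initial: [r0]aacbcaa
Step 1: δ(r0, a) = (r2, □, L) → [r2]□□acbcaa

No transition is defined for δ(r2, □). By convention the machine halts and rejects.

State sequence: r0 → r2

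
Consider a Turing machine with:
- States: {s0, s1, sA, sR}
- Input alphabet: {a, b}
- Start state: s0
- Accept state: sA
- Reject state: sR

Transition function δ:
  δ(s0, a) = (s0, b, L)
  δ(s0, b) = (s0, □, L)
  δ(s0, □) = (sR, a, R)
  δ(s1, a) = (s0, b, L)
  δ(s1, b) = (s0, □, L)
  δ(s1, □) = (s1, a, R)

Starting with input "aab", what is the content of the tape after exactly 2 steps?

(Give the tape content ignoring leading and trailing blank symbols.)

Execution trace:
Initial: [s0]aab
Step 1: δ(s0, a) = (s0, b, L) → [s0]□bab
Step 2: δ(s0, □) = (sR, a, R) → a[sR]bab

The machine reaches the reject state sR and halts.

After 2 steps, the tape (ignoring leading/trailing blanks) is: abab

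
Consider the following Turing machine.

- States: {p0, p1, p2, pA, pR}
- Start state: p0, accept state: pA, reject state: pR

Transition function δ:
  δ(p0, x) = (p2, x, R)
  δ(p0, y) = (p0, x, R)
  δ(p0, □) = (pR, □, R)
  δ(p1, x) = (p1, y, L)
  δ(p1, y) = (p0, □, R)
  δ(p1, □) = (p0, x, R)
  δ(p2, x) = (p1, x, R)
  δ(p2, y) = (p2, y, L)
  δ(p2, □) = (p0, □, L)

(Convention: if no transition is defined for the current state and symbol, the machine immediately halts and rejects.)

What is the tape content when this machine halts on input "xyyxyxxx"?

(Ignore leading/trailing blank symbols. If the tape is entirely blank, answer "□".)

Execution trace:
Initial: [p0]xyyxyxxx
Step 1: δ(p0, x) = (p2, x, R) → x[p2]yyxyxxx
Step 2: δ(p2, y) = (p2, y, L) → [p2]xyyxyxxx
Step 3: δ(p2, x) = (p1, x, R) → x[p1]yyxyxxx
Step 4: δ(p1, y) = (p0, □, R) → x□[p0]yxyxxx
Step 5: δ(p0, y) = (p0, x, R) → x□x[p0]xyxxx
Step 6: δ(p0, x) = (p2, x, R) → x□xx[p2]yxxx
Step 7: δ(p2, y) = (p2, y, L) → x□x[p2]xyxxx
Step 8: δ(p2, x) = (p1, x, R) → x□xx[p1]yxxx
Step 9: δ(p1, y) = (p0, □, R) → x□xx□[p0]xxx
Step 10: δ(p0, x) = (p2, x, R) → x□xx□x[p2]xx
Step 11: δ(p2, x) = (p1, x, R) → x□xx□xx[p1]x
Step 12: δ(p1, x) = (p1, y, L) → x□xx□x[p1]xy
Step 13: δ(p1, x) = (p1, y, L) → x□xx□[p1]xyy
Step 14: δ(p1, x) = (p1, y, L) → x□xx[p1]□yyy
Step 15: δ(p1, □) = (p0, x, R) → x□xxx[p0]yyy
Step 16: δ(p0, y) = (p0, x, R) → x□xxxx[p0]yy
Step 17: δ(p0, y) = (p0, x, R) → x□xxxxx[p0]y
Step 18: δ(p0, y) = (p0, x, R) → x□xxxxxx[p0]□
Step 19: δ(p0, □) = (pR, □, R) → x□xxxxxx□[pR]□

The machine reaches the reject state pR and halts.

Final tape (ignoring leading/trailing blanks): x□xxxxxx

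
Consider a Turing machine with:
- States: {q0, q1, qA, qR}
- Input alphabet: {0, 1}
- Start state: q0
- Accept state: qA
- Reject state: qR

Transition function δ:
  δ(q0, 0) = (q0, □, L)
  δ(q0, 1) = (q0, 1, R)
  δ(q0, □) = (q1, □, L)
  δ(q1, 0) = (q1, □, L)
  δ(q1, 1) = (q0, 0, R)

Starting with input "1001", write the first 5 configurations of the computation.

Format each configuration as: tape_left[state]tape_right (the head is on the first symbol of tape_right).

Transitions applied:
Step 1: δ(q0, 1) = (q0, 1, R)
Step 2: δ(q0, 0) = (q0, □, L)
Step 3: δ(q0, 1) = (q0, 1, R)
Step 4: δ(q0, □) = (q1, □, L)

The first 5 configurations are:
[q0]1001 ⊢ 1[q0]001 ⊢ [q0]1□01 ⊢ 1[q0]□01 ⊢ [q1]1□01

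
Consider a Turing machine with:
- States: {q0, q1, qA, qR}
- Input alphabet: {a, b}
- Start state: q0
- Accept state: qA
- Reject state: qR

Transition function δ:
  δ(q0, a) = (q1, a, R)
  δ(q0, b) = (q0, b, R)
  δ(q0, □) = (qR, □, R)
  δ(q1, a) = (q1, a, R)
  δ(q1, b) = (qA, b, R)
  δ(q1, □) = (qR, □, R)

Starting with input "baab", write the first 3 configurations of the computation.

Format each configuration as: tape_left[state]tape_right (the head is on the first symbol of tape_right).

Transitions applied:
Step 1: δ(q0, b) = (q0, b, R)
Step 2: δ(q0, a) = (q1, a, R)

The first 3 configurations are:
[q0]baab ⊢ b[q0]aab ⊢ ba[q1]ab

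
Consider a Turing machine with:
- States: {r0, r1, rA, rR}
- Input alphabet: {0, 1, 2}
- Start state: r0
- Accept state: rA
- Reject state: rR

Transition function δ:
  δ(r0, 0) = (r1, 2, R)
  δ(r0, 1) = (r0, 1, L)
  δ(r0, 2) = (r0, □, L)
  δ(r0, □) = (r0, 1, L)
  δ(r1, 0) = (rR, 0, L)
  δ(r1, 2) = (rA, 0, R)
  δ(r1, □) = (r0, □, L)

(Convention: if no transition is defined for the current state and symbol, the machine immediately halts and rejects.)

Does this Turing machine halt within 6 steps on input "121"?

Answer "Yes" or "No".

Execution trace:
Initial: [r0]121
Step 1: δ(r0, 1) = (r0, 1, L) → [r0]□121
Step 2: δ(r0, □) = (r0, 1, L) → [r0]□1121
Step 3: δ(r0, □) = (r0, 1, L) → [r0]□11121
Step 4: δ(r0, □) = (r0, 1, L) → [r0]□111121
Step 5: δ(r0, □) = (r0, 1, L) → [r0]□1111121
Step 6: δ(r0, □) = (r0, 1, L) → [r0]□11111121

The machine has not reached a halting state after 6 steps.
The machine did not halt within the 6-step bound.

Answer: No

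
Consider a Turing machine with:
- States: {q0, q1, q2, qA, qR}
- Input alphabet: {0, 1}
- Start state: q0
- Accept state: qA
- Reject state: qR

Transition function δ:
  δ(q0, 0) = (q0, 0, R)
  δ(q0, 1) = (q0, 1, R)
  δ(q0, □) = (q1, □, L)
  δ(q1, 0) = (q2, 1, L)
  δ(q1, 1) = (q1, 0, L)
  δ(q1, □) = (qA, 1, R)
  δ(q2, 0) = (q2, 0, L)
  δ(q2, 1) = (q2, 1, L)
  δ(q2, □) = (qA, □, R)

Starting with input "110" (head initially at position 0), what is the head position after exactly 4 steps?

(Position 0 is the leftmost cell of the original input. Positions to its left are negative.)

Execution trace (head position shown):
Step 0: [q0]110  (head at position 0)
Step 1: move right → 1[q0]10  (head at position 1)
Step 2: move right → 11[q0]0  (head at position 2)
Step 3: move right → 110[q0]□  (head at position 3)
Step 4: move left → 11[q1]0□  (head at position 2)

After 4 steps, the head is at position 2.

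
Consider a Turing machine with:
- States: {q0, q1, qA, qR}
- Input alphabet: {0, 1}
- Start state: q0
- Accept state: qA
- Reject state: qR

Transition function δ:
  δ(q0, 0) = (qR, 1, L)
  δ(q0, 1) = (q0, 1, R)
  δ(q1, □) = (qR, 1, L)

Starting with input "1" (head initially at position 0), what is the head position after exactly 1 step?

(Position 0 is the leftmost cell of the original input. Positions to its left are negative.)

Execution trace (head position shown):
Step 0: [q0]1  (head at position 0)
Step 1: move right → 1[q0]□  (head at position 1)

After 1 step, the head is at position 1.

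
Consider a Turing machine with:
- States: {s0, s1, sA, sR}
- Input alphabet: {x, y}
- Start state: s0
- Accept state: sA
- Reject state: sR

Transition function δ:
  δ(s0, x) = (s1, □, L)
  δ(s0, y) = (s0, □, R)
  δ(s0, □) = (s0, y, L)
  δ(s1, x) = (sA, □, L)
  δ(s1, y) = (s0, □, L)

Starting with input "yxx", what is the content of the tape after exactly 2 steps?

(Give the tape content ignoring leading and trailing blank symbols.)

Execution trace:
Initial: [s0]yxx
Step 1: δ(s0, y) = (s0, □, R) → □[s0]xx
Step 2: δ(s0, x) = (s1, □, L) → [s1]□□x

No transition is defined for δ(s1, □). By convention the machine halts and rejects.

After 2 steps, the tape (ignoring leading/trailing blanks) is: x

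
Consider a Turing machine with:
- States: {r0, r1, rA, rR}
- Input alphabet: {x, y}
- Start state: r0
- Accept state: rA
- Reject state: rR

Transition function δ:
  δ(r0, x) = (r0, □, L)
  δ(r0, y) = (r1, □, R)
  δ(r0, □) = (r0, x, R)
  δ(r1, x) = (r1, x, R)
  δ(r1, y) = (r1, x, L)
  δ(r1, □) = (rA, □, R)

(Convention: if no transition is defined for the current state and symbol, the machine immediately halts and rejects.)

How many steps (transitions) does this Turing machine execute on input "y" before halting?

Execution trace:
Initial: [r0]y
Step 1: δ(r0, y) = (r1, □, R) → □[r1]□
Step 2: δ(r1, □) = (rA, □, R) → □□[rA]□

The machine reaches the accept state rA and halts.

The machine executed 2 steps before halting.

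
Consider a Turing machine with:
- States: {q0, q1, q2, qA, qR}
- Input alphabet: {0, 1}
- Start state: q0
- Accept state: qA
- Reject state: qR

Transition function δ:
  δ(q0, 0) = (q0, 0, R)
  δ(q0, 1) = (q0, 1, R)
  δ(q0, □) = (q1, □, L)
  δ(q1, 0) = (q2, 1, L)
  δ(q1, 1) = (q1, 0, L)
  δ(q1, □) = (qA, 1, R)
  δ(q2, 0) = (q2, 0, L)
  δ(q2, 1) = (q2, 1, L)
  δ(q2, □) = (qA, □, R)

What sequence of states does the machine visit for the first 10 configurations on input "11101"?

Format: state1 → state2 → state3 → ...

Execution trace:
Initial: [q0]11101
Step 1: δ(q0, 1) = (q0, 1, R) → 1[q0]1101
Step 2: δ(q0, 1) = (q0, 1, R) → 11[q0]101
Step 3: δ(q0, 1) = (q0, 1, R) → 111[q0]01
Step 4: δ(q0, 0) = (q0, 0, R) → 1110[q0]1
Step 5: δ(q0, 1) = (q0, 1, R) → 11101[q0]□
Step 6: δ(q0, □) = (q1, □, L) → 1110[q1]1□
Step 7: δ(q1, 1) = (q1, 0, L) → 111[q1]00□
Step 8: δ(q1, 0) = (q2, 1, L) → 11[q2]110□
Step 9: δ(q2, 1) = (q2, 1, L) → 1[q2]1110□

State sequence: q0 → q0 → q0 → q0 → q0 → q0 → q1 → q1 → q2 → q2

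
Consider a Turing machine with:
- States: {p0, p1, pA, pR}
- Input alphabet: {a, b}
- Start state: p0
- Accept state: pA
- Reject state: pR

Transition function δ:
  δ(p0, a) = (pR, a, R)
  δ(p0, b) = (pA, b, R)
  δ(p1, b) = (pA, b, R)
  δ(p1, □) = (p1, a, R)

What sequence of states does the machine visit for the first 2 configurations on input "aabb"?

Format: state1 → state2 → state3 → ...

Execution trace:
Initial: [p0]aabb
Step 1: δ(p0, a) = (pR, a, R) → a[pR]abb

The machine reaches the reject state pR and halts.

State sequence: p0 → pR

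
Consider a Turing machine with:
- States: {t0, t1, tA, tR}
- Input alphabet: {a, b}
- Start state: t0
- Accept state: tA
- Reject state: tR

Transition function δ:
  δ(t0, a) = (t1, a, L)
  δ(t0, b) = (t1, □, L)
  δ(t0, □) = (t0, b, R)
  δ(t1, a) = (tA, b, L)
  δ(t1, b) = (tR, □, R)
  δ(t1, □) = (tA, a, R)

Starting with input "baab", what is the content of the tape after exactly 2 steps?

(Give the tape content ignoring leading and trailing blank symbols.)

Execution trace:
Initial: [t0]baab
Step 1: δ(t0, b) = (t1, □, L) → [t1]□□aab
Step 2: δ(t1, □) = (tA, a, R) → a[tA]□aab

The machine reaches the accept state tA and halts.

After 2 steps, the tape (ignoring leading/trailing blanks) is: a□aab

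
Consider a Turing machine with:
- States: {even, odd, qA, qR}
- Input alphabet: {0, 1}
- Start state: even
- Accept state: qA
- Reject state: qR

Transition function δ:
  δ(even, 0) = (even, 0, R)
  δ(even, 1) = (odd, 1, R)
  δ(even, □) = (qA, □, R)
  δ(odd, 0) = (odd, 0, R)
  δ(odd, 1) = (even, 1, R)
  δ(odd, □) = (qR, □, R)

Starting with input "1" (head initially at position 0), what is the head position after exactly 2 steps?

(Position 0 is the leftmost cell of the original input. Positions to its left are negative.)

Execution trace (head position shown):
Step 0: [even]1  (head at position 0)
Step 1: move right → 1[odd]□  (head at position 1)
Step 2: move right → 1□[qR]□  (head at position 2)

After 2 steps, the head is at position 2.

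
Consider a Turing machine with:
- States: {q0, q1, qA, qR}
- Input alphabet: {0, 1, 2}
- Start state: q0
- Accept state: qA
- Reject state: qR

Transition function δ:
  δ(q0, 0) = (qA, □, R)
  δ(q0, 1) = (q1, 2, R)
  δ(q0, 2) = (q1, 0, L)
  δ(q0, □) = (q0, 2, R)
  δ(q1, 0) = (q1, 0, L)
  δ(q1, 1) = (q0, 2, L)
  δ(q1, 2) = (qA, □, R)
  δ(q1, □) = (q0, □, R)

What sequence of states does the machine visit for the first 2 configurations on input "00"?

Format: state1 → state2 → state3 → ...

Execution trace:
Initial: [q0]00
Step 1: δ(q0, 0) = (qA, □, R) → □[qA]0

The machine reaches the accept state qA and halts.

State sequence: q0 → qA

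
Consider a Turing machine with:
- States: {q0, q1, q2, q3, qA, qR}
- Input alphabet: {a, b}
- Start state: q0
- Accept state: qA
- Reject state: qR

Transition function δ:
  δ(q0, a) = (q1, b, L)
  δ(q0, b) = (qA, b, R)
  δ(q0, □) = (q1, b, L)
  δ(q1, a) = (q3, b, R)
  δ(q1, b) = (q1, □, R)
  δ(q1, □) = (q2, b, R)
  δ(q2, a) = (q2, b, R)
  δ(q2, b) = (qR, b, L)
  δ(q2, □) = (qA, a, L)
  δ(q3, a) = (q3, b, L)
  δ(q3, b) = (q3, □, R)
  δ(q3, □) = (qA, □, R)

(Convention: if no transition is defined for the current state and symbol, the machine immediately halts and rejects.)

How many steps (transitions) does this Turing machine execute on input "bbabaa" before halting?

Execution trace:
Initial: [q0]bbabaa
Step 1: δ(q0, b) = (qA, b, R) → b[qA]babaa

The machine reaches the accept state qA and halts.

The machine executed 1 step before halting.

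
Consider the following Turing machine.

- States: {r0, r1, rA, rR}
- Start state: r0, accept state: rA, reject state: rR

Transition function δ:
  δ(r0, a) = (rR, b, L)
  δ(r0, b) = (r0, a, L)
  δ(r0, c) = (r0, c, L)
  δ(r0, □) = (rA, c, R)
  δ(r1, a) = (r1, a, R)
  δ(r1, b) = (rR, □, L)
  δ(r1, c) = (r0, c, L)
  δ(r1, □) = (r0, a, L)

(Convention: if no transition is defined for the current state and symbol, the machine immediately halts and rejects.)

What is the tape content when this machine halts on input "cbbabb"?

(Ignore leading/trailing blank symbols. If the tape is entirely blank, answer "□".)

Execution trace:
Initial: [r0]cbbabb
Step 1: δ(r0, c) = (r0, c, L) → [r0]□cbbabb
Step 2: δ(r0, □) = (rA, c, R) → c[rA]cbbabb

The machine reaches the accept state rA and halts.

Final tape (ignoring leading/trailing blanks): ccbbabb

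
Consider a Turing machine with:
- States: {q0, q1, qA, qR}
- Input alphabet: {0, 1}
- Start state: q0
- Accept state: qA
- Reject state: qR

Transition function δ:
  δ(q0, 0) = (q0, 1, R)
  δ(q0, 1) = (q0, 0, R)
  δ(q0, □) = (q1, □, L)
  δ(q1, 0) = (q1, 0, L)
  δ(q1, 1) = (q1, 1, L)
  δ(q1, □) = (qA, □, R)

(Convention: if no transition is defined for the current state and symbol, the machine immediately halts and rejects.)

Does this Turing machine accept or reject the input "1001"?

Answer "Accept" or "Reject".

Execution trace:
Initial: [q0]1001
Step 1: δ(q0, 1) = (q0, 0, R) → 0[q0]001
Step 2: δ(q0, 0) = (q0, 1, R) → 01[q0]01
Step 3: δ(q0, 0) = (q0, 1, R) → 011[q0]1
Step 4: δ(q0, 1) = (q0, 0, R) → 0110[q0]□
Step 5: δ(q0, □) = (q1, □, L) → 011[q1]0□
Step 6: δ(q1, 0) = (q1, 0, L) → 01[q1]10□
Step 7: δ(q1, 1) = (q1, 1, L) → 0[q1]110□
Step 8: δ(q1, 1) = (q1, 1, L) → [q1]0110□
Step 9: δ(q1, 0) = (q1, 0, L) → [q1]□0110□
Step 10: δ(q1, □) = (qA, □, R) → □[qA]0110□

The machine reaches the accept state qA and halts.

Answer: Accept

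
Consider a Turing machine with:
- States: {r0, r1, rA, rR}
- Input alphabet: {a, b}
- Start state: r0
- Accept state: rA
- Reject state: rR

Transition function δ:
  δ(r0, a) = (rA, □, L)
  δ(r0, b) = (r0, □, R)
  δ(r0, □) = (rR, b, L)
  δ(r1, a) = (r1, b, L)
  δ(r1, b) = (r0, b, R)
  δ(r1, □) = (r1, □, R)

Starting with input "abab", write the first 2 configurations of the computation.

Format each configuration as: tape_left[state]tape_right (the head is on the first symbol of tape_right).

Transitions applied:
Step 1: δ(r0, a) = (rA, □, L)

The first 2 configurations are:
[r0]abab ⊢ [rA]□□bab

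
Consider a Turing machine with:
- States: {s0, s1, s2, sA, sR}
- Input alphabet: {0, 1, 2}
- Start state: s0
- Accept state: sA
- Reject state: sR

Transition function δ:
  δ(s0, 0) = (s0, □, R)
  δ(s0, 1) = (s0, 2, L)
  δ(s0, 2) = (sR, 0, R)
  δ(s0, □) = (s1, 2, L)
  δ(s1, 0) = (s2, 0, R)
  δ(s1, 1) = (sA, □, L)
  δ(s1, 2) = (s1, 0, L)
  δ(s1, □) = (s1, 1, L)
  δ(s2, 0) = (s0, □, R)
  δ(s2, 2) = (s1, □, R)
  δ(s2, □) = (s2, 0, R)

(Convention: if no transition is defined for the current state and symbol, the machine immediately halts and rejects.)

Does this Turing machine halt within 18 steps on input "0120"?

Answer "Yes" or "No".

Execution trace:
Initial: [s0]0120
Step 1: δ(s0, 0) = (s0, □, R) → □[s0]120
Step 2: δ(s0, 1) = (s0, 2, L) → [s0]□220
Step 3: δ(s0, □) = (s1, 2, L) → [s1]□2220
Step 4: δ(s1, □) = (s1, 1, L) → [s1]□12220
Step 5: δ(s1, □) = (s1, 1, L) → [s1]□112220
Step 6: δ(s1, □) = (s1, 1, L) → [s1]□1112220
Step 7: δ(s1, □) = (s1, 1, L) → [s1]□11112220
Step 8: δ(s1, □) = (s1, 1, L) → [s1]□111112220
Step 9: δ(s1, □) = (s1, 1, L) → [s1]□1111112220
Step 10: δ(s1, □) = (s1, 1, L) → [s1]□11111112220
Step 11: δ(s1, □) = (s1, 1, L) → [s1]□111111112220
Step 12: δ(s1, □) = (s1, 1, L) → [s1]□1111111112220
Step 13: δ(s1, □) = (s1, 1, L) → [s1]□11111111112220
Step 14: δ(s1, □) = (s1, 1, L) → [s1]□111111111112220
Step 15: δ(s1, □) = (s1, 1, L) → [s1]□1111111111112220
Step 16: δ(s1, □) = (s1, 1, L) → [s1]□11111111111112220
Step 17: δ(s1, □) = (s1, 1, L) → [s1]□111111111111112220
Step 18: δ(s1, □) = (s1, 1, L) → [s1]□1111111111111112220

The machine has not reached a halting state after 18 steps.
The machine did not halt within the 18-step bound.

Answer: No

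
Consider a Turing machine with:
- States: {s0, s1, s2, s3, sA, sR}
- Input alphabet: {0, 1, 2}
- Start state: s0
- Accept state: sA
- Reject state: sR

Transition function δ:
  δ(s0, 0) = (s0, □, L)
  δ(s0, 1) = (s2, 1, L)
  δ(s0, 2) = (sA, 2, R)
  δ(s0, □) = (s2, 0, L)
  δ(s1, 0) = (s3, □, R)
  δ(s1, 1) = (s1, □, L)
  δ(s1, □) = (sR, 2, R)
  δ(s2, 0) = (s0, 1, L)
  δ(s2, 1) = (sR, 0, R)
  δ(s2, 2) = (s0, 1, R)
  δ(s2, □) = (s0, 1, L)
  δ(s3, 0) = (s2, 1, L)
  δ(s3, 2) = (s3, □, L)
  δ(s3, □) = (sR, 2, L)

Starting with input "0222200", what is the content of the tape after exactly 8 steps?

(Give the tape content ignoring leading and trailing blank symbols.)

Execution trace:
Initial: [s0]0222200
Step 1: δ(s0, 0) = (s0, □, L) → [s0]□□222200
Step 2: δ(s0, □) = (s2, 0, L) → [s2]□0□222200
Step 3: δ(s2, □) = (s0, 1, L) → [s0]□10□222200
Step 4: δ(s0, □) = (s2, 0, L) → [s2]□010□222200
Step 5: δ(s2, □) = (s0, 1, L) → [s0]□1010□222200
Step 6: δ(s0, □) = (s2, 0, L) → [s2]□01010□222200
Step 7: δ(s2, □) = (s0, 1, L) → [s0]□101010□222200
Step 8: δ(s0, □) = (s2, 0, L) → [s2]□0101010□222200

After 8 steps, the tape (ignoring leading/trailing blanks) is: 0101010□222200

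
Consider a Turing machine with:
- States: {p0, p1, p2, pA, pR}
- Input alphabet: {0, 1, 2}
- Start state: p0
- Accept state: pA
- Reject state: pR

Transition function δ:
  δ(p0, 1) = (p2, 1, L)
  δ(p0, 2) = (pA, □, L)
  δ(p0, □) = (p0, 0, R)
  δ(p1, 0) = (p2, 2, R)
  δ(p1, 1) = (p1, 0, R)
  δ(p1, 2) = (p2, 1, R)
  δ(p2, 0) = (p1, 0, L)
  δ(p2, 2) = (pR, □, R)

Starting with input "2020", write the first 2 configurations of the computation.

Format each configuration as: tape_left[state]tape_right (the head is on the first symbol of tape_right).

Transitions applied:
Step 1: δ(p0, 2) = (pA, □, L)

The first 2 configurations are:
[p0]2020 ⊢ [pA]□□020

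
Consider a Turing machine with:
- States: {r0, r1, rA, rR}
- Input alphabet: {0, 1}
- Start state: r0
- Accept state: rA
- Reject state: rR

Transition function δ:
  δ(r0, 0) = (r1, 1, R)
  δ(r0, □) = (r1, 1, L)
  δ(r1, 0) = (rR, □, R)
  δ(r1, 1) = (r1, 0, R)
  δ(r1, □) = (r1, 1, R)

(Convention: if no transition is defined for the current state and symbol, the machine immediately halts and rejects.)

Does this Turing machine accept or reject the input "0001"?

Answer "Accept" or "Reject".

Execution trace:
Initial: [r0]0001
Step 1: δ(r0, 0) = (r1, 1, R) → 1[r1]001
Step 2: δ(r1, 0) = (rR, □, R) → 1□[rR]01

The machine reaches the reject state rR and halts.

Answer: Reject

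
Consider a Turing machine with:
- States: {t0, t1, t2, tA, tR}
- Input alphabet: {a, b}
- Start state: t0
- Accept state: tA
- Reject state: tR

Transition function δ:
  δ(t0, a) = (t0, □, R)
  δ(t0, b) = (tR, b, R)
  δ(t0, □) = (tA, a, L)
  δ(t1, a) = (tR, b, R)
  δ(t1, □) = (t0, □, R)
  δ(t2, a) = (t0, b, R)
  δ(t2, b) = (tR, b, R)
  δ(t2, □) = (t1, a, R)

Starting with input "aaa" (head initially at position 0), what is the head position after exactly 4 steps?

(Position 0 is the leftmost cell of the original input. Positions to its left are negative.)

Execution trace (head position shown):
Step 0: [t0]aaa  (head at position 0)
Step 1: move right → □[t0]aa  (head at position 1)
Step 2: move right → □□[t0]a  (head at position 2)
Step 3: move right → □□□[t0]□  (head at position 3)
Step 4: move left → □□[tA]□a  (head at position 2)

After 4 steps, the head is at position 2.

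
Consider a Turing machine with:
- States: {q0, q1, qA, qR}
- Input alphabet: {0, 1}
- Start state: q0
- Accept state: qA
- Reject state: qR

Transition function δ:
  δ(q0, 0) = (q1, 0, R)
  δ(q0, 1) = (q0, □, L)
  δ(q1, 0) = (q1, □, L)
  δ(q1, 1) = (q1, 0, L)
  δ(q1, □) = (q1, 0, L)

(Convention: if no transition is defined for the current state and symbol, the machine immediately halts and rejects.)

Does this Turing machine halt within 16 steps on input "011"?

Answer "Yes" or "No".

Execution trace:
Initial: [q0]011
Step 1: δ(q0, 0) = (q1, 0, R) → 0[q1]11
Step 2: δ(q1, 1) = (q1, 0, L) → [q1]001
Step 3: δ(q1, 0) = (q1, □, L) → [q1]□□01
Step 4: δ(q1, □) = (q1, 0, L) → [q1]□0□01
Step 5: δ(q1, □) = (q1, 0, L) → [q1]□00□01
Step 6: δ(q1, □) = (q1, 0, L) → [q1]□000□01
Step 7: δ(q1, □) = (q1, 0, L) → [q1]□0000□01
Step 8: δ(q1, □) = (q1, 0, L) → [q1]□00000□01
Step 9: δ(q1, □) = (q1, 0, L) → [q1]□000000□01
Step 10: δ(q1, □) = (q1, 0, L) → [q1]□0000000□01
Step 11: δ(q1, □) = (q1, 0, L) → [q1]□00000000□01
Step 12: δ(q1, □) = (q1, 0, L) → [q1]□000000000□01
Step 13: δ(q1, □) = (q1, 0, L) → [q1]□0000000000□01
Step 14: δ(q1, □) = (q1, 0, L) → [q1]□00000000000□01
Step 15: δ(q1, □) = (q1, 0, L) → [q1]□000000000000□01
Step 16: δ(q1, □) = (q1, 0, L) → [q1]□0000000000000□01

The machine has not reached a halting state after 16 steps.
The machine did not halt within the 16-step bound.

Answer: No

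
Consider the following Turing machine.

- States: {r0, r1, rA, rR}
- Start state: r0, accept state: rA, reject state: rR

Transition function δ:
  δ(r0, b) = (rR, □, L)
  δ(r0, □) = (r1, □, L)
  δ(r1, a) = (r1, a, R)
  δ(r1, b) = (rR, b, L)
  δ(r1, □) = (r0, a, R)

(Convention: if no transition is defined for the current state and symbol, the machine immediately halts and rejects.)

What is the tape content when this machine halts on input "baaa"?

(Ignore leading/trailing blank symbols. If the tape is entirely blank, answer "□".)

Execution trace:
Initial: [r0]baaa
Step 1: δ(r0, b) = (rR, □, L) → [rR]□□aaa

The machine reaches the reject state rR and halts.

Final tape (ignoring leading/trailing blanks): aaa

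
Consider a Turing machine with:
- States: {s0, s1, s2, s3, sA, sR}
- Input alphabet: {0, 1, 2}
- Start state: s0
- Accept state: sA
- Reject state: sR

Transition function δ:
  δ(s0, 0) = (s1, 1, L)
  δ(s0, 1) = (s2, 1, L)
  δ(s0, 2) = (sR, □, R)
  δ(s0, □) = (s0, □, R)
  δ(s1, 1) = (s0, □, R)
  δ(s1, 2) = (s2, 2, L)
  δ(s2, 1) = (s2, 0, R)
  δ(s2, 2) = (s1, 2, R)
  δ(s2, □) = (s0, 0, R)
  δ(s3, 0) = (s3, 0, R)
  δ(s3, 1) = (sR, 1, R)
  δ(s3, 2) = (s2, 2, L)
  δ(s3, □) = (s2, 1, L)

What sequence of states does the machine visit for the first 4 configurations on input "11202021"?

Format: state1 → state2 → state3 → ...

Execution trace:
Initial: [s0]11202021
Step 1: δ(s0, 1) = (s2, 1, L) → [s2]□11202021
Step 2: δ(s2, □) = (s0, 0, R) → 0[s0]11202021
Step 3: δ(s0, 1) = (s2, 1, L) → [s2]011202021

No transition is defined for δ(s2, 0). By convention the machine halts and rejects.

State sequence: s0 → s2 → s0 → s2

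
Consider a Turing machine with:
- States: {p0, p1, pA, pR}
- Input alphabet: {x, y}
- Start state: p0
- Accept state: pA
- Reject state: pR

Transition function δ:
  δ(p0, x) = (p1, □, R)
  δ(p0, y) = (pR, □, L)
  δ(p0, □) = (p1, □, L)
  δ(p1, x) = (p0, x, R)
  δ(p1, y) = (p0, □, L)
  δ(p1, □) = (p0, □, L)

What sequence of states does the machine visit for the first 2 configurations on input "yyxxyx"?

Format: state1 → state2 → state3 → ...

Execution trace:
Initial: [p0]yyxxyx
Step 1: δ(p0, y) = (pR, □, L) → [pR]□□yxxyx

The machine reaches the reject state pR and halts.

State sequence: p0 → pR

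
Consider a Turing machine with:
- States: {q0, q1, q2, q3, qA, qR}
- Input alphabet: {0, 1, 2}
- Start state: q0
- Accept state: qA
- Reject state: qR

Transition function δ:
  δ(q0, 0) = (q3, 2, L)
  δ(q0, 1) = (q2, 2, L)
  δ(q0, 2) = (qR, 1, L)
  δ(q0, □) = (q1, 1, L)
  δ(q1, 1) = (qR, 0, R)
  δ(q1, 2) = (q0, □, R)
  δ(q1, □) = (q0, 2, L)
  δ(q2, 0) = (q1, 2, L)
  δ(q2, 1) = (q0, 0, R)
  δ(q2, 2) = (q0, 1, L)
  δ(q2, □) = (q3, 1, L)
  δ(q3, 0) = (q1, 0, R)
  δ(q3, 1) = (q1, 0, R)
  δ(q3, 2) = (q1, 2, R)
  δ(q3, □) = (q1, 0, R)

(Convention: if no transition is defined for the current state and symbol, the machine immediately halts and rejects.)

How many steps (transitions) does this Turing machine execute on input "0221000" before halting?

Execution trace:
Initial: [q0]0221000
Step 1: δ(q0, 0) = (q3, 2, L) → [q3]□2221000
Step 2: δ(q3, □) = (q1, 0, R) → 0[q1]2221000
Step 3: δ(q1, 2) = (q0, □, R) → 0□[q0]221000
Step 4: δ(q0, 2) = (qR, 1, L) → 0[qR]□121000

The machine reaches the reject state qR and halts.

The machine executed 4 steps before halting.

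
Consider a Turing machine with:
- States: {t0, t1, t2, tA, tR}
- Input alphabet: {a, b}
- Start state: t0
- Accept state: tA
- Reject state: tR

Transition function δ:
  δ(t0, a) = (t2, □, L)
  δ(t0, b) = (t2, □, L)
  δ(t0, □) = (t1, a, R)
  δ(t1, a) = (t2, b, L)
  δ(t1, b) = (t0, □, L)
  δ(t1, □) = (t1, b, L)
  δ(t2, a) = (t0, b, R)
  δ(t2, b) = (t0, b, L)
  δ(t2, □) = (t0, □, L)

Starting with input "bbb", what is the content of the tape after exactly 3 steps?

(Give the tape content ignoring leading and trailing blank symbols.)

Execution trace:
Initial: [t0]bbb
Step 1: δ(t0, b) = (t2, □, L) → [t2]□□bb
Step 2: δ(t2, □) = (t0, □, L) → [t0]□□□bb
Step 3: δ(t0, □) = (t1, a, R) → a[t1]□□bb

After 3 steps, the tape (ignoring leading/trailing blanks) is: a□□bb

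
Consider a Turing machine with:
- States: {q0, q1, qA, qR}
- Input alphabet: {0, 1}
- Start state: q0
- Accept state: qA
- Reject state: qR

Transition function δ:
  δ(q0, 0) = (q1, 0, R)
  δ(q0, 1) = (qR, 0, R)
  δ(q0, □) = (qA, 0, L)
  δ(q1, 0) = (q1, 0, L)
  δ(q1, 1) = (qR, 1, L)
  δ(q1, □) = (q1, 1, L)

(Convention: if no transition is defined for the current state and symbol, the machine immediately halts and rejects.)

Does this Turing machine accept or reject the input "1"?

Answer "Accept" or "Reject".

Execution trace:
Initial: [q0]1
Step 1: δ(q0, 1) = (qR, 0, R) → 0[qR]□

The machine reaches the reject state qR and halts.

Answer: Reject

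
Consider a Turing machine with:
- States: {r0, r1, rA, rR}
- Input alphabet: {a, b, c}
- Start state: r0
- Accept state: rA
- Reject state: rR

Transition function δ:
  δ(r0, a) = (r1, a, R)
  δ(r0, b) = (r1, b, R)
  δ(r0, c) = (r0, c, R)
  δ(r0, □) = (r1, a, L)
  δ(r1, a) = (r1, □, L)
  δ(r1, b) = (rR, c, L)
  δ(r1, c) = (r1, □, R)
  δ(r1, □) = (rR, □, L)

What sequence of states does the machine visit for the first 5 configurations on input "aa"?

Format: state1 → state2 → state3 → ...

Execution trace:
Initial: [r0]aa
Step 1: δ(r0, a) = (r1, a, R) → a[r1]a
Step 2: δ(r1, a) = (r1, □, L) → [r1]a□
Step 3: δ(r1, a) = (r1, □, L) → [r1]□□□
Step 4: δ(r1, □) = (rR, □, L) → [rR]□□□□

The machine reaches the reject state rR and halts.

State sequence: r0 → r1 → r1 → r1 → rR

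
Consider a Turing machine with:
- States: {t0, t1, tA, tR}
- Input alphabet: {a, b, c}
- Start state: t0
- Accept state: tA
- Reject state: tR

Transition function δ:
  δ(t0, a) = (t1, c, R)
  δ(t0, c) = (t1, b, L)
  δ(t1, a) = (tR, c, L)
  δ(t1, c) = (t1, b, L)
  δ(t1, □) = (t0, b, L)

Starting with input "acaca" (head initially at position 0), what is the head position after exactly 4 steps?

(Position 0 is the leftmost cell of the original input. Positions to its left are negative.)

Execution trace (head position shown):
Step 0: [t0]acaca  (head at position 0)
Step 1: move right → c[t1]caca  (head at position 1)
Step 2: move left → [t1]cbaca  (head at position 0)
Step 3: move left → [t1]□bbaca  (head at position -1)
Step 4: move left → [t0]□bbbaca  (head at position -2)

After 4 steps, the head is at position -2.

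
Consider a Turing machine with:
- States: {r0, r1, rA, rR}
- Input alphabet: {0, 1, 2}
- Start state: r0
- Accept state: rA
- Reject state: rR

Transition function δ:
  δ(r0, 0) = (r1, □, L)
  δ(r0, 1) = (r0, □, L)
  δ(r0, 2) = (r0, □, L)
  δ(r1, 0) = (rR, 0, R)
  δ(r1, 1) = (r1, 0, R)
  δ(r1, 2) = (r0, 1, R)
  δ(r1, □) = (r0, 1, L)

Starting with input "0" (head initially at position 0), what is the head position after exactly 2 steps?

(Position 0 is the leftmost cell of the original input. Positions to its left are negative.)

Execution trace (head position shown):
Step 0: [r0]0  (head at position 0)
Step 1: move left → [r1]□□  (head at position -1)
Step 2: move left → [r0]□1□  (head at position -2)

After 2 steps, the head is at position -2.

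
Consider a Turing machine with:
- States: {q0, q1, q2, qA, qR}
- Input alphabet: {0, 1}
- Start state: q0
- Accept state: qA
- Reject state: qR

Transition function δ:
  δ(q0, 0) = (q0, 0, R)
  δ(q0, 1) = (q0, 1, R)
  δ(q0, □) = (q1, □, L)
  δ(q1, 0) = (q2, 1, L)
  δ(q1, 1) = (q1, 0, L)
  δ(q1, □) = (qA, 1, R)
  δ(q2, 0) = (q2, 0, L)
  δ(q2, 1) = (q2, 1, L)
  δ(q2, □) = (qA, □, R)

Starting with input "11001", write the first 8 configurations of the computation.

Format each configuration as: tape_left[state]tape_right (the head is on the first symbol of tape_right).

Transitions applied:
Step 1: δ(q0, 1) = (q0, 1, R)
Step 2: δ(q0, 1) = (q0, 1, R)
Step 3: δ(q0, 0) = (q0, 0, R)
Step 4: δ(q0, 0) = (q0, 0, R)
Step 5: δ(q0, 1) = (q0, 1, R)
Step 6: δ(q0, □) = (q1, □, L)
Step 7: δ(q1, 1) = (q1, 0, L)

The first 8 configurations are:
[q0]11001 ⊢ 1[q0]1001 ⊢ 11[q0]001 ⊢ 110[q0]01 ⊢ 1100[q0]1 ⊢ 11001[q0]□ ⊢ 1100[q1]1□ ⊢ 110[q1]00□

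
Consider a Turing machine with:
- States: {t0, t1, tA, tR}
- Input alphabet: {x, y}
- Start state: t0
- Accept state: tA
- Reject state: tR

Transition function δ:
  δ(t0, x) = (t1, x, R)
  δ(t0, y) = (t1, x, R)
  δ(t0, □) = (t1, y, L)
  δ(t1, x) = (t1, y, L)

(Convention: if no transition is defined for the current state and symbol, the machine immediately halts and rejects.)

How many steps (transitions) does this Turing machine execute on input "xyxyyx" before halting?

Execution trace:
Initial: [t0]xyxyyx
Step 1: δ(t0, x) = (t1, x, R) → x[t1]yxyyx

No transition is defined for δ(t1, y). By convention the machine halts and rejects.

The machine executed 1 step before halting.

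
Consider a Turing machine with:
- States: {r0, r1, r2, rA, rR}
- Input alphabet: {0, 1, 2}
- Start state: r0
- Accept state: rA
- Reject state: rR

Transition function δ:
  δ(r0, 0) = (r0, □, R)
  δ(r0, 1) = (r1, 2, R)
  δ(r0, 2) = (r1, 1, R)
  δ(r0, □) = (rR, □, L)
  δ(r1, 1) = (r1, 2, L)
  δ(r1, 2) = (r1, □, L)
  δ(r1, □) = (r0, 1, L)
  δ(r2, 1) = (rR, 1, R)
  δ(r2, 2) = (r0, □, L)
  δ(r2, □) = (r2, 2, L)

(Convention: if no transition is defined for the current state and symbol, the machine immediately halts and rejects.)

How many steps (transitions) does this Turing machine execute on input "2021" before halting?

Execution trace:
Initial: [r0]2021
Step 1: δ(r0, 2) = (r1, 1, R) → 1[r1]021

No transition is defined for δ(r1, 0). By convention the machine halts and rejects.

The machine executed 1 step before halting.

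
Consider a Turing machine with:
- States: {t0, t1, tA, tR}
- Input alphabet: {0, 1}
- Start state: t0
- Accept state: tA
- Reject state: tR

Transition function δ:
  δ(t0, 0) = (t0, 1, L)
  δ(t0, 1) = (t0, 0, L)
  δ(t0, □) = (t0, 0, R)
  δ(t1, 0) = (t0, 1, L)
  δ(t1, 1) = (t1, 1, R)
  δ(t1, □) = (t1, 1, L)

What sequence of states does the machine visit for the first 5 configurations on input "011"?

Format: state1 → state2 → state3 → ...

Execution trace:
Initial: [t0]011
Step 1: δ(t0, 0) = (t0, 1, L) → [t0]□111
Step 2: δ(t0, □) = (t0, 0, R) → 0[t0]111
Step 3: δ(t0, 1) = (t0, 0, L) → [t0]0011
Step 4: δ(t0, 0) = (t0, 1, L) → [t0]□1011

State sequence: t0 → t0 → t0 → t0 → t0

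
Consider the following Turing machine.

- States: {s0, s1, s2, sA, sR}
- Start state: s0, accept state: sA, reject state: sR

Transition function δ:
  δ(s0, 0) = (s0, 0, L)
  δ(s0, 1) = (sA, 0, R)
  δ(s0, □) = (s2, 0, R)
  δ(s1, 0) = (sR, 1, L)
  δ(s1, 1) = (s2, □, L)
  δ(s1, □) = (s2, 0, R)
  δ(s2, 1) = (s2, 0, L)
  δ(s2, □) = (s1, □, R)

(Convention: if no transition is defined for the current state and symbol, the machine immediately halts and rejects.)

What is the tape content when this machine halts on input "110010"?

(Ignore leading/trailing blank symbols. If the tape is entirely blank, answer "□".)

Execution trace:
Initial: [s0]110010
Step 1: δ(s0, 1) = (sA, 0, R) → 0[sA]10010

The machine reaches the accept state sA and halts.

Final tape (ignoring leading/trailing blanks): 010010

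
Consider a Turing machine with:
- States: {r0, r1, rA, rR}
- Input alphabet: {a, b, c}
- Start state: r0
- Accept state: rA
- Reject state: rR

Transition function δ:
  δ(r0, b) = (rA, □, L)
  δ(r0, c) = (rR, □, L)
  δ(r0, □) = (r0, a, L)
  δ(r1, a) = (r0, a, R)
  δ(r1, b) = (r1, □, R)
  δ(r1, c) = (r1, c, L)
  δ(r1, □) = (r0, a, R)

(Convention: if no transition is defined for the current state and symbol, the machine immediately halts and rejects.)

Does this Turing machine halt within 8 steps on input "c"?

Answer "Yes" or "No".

Execution trace:
Initial: [r0]c
Step 1: δ(r0, c) = (rR, □, L) → [rR]□□

The machine reaches the reject state rR and halts.
The machine halted after 1 step (within the 8-step bound).

Answer: Yes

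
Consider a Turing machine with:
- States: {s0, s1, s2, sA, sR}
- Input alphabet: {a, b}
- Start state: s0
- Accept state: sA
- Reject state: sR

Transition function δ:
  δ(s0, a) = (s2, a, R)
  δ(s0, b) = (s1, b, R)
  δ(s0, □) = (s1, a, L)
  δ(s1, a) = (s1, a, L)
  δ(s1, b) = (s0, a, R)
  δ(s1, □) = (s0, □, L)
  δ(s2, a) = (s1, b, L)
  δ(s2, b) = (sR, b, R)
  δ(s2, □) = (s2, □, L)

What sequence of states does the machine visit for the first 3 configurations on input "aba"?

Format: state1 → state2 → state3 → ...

Execution trace:
Initial: [s0]aba
Step 1: δ(s0, a) = (s2, a, R) → a[s2]ba
Step 2: δ(s2, b) = (sR, b, R) → ab[sR]a

The machine reaches the reject state sR and halts.

State sequence: s0 → s2 → sR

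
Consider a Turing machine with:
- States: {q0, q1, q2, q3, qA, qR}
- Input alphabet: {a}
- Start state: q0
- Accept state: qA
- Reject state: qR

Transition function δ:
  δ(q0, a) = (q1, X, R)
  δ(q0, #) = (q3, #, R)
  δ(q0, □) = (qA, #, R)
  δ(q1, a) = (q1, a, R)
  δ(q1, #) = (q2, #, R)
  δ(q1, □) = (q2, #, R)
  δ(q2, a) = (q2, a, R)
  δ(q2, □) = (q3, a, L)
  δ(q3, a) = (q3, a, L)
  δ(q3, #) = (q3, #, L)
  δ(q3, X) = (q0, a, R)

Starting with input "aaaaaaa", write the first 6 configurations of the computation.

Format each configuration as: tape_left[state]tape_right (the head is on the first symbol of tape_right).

Transitions applied:
Step 1: δ(q0, a) = (q1, X, R)
Step 2: δ(q1, a) = (q1, a, R)
Step 3: δ(q1, a) = (q1, a, R)
Step 4: δ(q1, a) = (q1, a, R)
Step 5: δ(q1, a) = (q1, a, R)

The first 6 configurations are:
[q0]aaaaaaa ⊢ X[q1]aaaaaa ⊢ Xa[q1]aaaaa ⊢ Xaa[q1]aaaa ⊢ Xaaa[q1]aaa ⊢ Xaaaa[q1]aa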